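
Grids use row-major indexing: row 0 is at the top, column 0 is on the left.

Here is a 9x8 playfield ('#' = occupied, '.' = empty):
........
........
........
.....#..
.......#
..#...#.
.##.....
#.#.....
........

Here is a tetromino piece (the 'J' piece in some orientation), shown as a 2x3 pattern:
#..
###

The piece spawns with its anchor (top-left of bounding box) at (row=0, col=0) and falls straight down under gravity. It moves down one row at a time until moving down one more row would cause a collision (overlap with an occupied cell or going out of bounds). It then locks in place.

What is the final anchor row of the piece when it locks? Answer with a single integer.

Answer: 3

Derivation:
Spawn at (row=0, col=0). Try each row:
  row 0: fits
  row 1: fits
  row 2: fits
  row 3: fits
  row 4: blocked -> lock at row 3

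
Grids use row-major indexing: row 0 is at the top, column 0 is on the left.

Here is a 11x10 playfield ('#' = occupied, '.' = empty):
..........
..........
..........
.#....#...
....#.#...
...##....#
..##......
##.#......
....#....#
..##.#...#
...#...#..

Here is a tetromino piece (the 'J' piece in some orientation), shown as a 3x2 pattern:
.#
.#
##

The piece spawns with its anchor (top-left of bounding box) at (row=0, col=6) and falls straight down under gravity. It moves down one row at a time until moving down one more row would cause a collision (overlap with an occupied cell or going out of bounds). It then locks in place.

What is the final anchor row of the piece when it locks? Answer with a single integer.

Spawn at (row=0, col=6). Try each row:
  row 0: fits
  row 1: blocked -> lock at row 0

Answer: 0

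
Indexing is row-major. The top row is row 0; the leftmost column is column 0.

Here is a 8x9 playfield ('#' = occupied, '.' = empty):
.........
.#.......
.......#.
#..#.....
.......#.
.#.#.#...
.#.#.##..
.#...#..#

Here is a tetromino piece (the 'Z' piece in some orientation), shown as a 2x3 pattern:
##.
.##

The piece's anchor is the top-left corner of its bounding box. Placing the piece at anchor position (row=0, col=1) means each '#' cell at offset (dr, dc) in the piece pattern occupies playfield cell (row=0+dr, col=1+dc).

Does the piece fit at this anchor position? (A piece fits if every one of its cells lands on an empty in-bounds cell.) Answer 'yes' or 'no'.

Check each piece cell at anchor (0, 1):
  offset (0,0) -> (0,1): empty -> OK
  offset (0,1) -> (0,2): empty -> OK
  offset (1,1) -> (1,2): empty -> OK
  offset (1,2) -> (1,3): empty -> OK
All cells valid: yes

Answer: yes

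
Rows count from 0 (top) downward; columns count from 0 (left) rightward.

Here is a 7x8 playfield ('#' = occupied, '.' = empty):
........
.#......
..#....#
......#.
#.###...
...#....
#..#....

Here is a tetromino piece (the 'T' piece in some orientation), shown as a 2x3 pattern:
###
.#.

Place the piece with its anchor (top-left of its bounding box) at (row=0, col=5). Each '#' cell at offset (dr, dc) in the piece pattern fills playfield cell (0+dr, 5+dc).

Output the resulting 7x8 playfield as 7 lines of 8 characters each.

Fill (0+0,5+0) = (0,5)
Fill (0+0,5+1) = (0,6)
Fill (0+0,5+2) = (0,7)
Fill (0+1,5+1) = (1,6)

Answer: .....###
.#....#.
..#....#
......#.
#.###...
...#....
#..#....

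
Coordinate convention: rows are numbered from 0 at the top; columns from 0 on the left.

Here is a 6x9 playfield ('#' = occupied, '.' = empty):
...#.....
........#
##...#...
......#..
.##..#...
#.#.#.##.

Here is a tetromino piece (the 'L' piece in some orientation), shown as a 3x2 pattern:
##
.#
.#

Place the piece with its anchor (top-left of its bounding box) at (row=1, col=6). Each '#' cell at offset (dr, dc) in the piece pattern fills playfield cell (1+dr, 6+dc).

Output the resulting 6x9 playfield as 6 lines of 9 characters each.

Answer: ...#.....
......###
##...#.#.
......##.
.##..#...
#.#.#.##.

Derivation:
Fill (1+0,6+0) = (1,6)
Fill (1+0,6+1) = (1,7)
Fill (1+1,6+1) = (2,7)
Fill (1+2,6+1) = (3,7)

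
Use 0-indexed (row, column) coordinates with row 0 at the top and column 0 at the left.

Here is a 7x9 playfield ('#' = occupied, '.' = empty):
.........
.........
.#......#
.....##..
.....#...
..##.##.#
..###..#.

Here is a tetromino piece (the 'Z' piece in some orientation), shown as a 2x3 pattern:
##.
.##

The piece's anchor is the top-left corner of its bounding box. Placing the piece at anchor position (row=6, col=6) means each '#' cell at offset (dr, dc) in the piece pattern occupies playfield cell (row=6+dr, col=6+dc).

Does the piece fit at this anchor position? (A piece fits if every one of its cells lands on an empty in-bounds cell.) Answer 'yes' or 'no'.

Answer: no

Derivation:
Check each piece cell at anchor (6, 6):
  offset (0,0) -> (6,6): empty -> OK
  offset (0,1) -> (6,7): occupied ('#') -> FAIL
  offset (1,1) -> (7,7): out of bounds -> FAIL
  offset (1,2) -> (7,8): out of bounds -> FAIL
All cells valid: no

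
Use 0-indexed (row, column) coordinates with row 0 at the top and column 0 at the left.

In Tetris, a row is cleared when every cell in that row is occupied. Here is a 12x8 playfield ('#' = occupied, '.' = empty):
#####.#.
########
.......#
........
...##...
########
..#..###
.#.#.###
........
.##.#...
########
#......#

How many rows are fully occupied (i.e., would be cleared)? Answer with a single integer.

Answer: 3

Derivation:
Check each row:
  row 0: 2 empty cells -> not full
  row 1: 0 empty cells -> FULL (clear)
  row 2: 7 empty cells -> not full
  row 3: 8 empty cells -> not full
  row 4: 6 empty cells -> not full
  row 5: 0 empty cells -> FULL (clear)
  row 6: 4 empty cells -> not full
  row 7: 3 empty cells -> not full
  row 8: 8 empty cells -> not full
  row 9: 5 empty cells -> not full
  row 10: 0 empty cells -> FULL (clear)
  row 11: 6 empty cells -> not full
Total rows cleared: 3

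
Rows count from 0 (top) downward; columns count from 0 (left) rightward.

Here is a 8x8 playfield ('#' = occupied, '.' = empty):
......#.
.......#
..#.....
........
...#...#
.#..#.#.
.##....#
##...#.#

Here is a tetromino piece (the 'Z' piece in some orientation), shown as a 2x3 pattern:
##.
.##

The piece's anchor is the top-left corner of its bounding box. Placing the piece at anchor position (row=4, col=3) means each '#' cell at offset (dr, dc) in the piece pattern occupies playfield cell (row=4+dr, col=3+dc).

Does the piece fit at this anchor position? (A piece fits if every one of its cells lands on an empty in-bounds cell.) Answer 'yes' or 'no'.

Check each piece cell at anchor (4, 3):
  offset (0,0) -> (4,3): occupied ('#') -> FAIL
  offset (0,1) -> (4,4): empty -> OK
  offset (1,1) -> (5,4): occupied ('#') -> FAIL
  offset (1,2) -> (5,5): empty -> OK
All cells valid: no

Answer: no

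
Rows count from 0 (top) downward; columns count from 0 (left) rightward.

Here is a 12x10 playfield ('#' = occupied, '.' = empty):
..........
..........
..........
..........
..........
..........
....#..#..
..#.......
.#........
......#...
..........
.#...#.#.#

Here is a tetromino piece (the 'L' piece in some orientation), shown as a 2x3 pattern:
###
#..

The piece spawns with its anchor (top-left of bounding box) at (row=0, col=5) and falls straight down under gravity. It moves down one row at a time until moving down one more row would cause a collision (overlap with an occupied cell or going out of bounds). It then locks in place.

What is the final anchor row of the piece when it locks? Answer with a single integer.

Spawn at (row=0, col=5). Try each row:
  row 0: fits
  row 1: fits
  row 2: fits
  row 3: fits
  row 4: fits
  row 5: fits
  row 6: blocked -> lock at row 5

Answer: 5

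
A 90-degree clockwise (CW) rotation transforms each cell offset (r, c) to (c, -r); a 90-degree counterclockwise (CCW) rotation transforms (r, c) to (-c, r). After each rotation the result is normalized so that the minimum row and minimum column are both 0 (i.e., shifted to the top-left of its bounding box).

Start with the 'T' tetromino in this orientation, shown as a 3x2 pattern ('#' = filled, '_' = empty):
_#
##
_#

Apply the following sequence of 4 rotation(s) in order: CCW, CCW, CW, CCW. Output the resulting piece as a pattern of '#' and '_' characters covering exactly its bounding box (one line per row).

Answer: #_
##
#_

Derivation:
Start:
_#
##
_#
After rotation 1 (CCW):
###
_#_
After rotation 2 (CCW):
#_
##
#_
After rotation 3 (CW):
###
_#_
After rotation 4 (CCW):
#_
##
#_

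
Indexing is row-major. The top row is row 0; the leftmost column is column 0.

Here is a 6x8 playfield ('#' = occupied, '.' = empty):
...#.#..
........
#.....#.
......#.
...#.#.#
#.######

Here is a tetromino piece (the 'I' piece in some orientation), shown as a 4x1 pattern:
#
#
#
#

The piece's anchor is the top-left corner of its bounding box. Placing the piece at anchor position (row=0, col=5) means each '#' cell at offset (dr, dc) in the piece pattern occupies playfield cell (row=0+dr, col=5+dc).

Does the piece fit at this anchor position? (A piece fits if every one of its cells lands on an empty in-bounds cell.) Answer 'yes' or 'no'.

Answer: no

Derivation:
Check each piece cell at anchor (0, 5):
  offset (0,0) -> (0,5): occupied ('#') -> FAIL
  offset (1,0) -> (1,5): empty -> OK
  offset (2,0) -> (2,5): empty -> OK
  offset (3,0) -> (3,5): empty -> OK
All cells valid: no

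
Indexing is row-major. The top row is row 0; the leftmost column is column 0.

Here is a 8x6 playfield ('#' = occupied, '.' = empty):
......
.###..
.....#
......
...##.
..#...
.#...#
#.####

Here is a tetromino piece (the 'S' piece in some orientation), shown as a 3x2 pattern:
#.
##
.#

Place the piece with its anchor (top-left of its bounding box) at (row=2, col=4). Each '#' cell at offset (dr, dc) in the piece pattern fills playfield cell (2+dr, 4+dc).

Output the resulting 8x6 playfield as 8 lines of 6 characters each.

Fill (2+0,4+0) = (2,4)
Fill (2+1,4+0) = (3,4)
Fill (2+1,4+1) = (3,5)
Fill (2+2,4+1) = (4,5)

Answer: ......
.###..
....##
....##
...###
..#...
.#...#
#.####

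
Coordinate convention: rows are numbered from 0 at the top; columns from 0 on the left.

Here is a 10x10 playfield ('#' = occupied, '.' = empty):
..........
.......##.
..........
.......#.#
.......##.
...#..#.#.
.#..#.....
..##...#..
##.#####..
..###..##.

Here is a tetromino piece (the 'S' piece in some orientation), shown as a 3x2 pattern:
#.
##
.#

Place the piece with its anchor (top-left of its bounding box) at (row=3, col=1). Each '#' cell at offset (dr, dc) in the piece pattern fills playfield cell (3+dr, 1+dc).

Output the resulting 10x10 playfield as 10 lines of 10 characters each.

Answer: ..........
.......##.
..........
.#.....#.#
.##....##.
..##..#.#.
.#..#.....
..##...#..
##.#####..
..###..##.

Derivation:
Fill (3+0,1+0) = (3,1)
Fill (3+1,1+0) = (4,1)
Fill (3+1,1+1) = (4,2)
Fill (3+2,1+1) = (5,2)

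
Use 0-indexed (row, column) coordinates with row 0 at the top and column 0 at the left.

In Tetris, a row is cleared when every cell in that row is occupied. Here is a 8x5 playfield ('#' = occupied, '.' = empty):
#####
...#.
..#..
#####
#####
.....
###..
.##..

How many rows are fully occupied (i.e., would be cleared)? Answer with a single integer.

Answer: 3

Derivation:
Check each row:
  row 0: 0 empty cells -> FULL (clear)
  row 1: 4 empty cells -> not full
  row 2: 4 empty cells -> not full
  row 3: 0 empty cells -> FULL (clear)
  row 4: 0 empty cells -> FULL (clear)
  row 5: 5 empty cells -> not full
  row 6: 2 empty cells -> not full
  row 7: 3 empty cells -> not full
Total rows cleared: 3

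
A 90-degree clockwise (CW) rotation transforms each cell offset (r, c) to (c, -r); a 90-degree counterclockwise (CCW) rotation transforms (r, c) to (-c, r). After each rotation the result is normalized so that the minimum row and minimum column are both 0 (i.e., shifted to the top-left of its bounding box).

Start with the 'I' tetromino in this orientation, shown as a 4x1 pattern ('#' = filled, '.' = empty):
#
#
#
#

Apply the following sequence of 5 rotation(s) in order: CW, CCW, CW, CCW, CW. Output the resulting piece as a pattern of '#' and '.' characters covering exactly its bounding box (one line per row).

Answer: ####

Derivation:
Start:
#
#
#
#
After rotation 1 (CW):
####
After rotation 2 (CCW):
#
#
#
#
After rotation 3 (CW):
####
After rotation 4 (CCW):
#
#
#
#
After rotation 5 (CW):
####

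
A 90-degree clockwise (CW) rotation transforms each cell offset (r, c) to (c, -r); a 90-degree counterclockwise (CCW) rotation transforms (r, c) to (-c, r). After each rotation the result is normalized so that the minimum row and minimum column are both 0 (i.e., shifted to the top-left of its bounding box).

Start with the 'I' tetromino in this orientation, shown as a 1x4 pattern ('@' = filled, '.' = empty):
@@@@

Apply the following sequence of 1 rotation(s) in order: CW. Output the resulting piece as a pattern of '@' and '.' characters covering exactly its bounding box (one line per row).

Answer: @
@
@
@

Derivation:
Start:
@@@@
After rotation 1 (CW):
@
@
@
@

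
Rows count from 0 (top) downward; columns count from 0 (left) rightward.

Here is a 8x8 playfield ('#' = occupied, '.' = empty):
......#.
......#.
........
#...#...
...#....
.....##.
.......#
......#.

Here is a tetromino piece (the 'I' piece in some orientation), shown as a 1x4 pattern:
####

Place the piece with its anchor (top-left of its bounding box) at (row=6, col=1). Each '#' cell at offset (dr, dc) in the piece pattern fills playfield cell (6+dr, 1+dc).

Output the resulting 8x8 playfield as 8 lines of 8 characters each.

Fill (6+0,1+0) = (6,1)
Fill (6+0,1+1) = (6,2)
Fill (6+0,1+2) = (6,3)
Fill (6+0,1+3) = (6,4)

Answer: ......#.
......#.
........
#...#...
...#....
.....##.
.####..#
......#.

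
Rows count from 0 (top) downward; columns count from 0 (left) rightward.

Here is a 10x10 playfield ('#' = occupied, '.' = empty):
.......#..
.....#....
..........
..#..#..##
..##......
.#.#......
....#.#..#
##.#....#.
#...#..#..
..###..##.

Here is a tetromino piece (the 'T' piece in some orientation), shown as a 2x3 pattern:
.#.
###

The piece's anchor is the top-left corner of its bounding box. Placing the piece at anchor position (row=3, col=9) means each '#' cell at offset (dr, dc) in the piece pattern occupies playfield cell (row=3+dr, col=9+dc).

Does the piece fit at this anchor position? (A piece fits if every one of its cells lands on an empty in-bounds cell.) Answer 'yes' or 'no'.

Answer: no

Derivation:
Check each piece cell at anchor (3, 9):
  offset (0,1) -> (3,10): out of bounds -> FAIL
  offset (1,0) -> (4,9): empty -> OK
  offset (1,1) -> (4,10): out of bounds -> FAIL
  offset (1,2) -> (4,11): out of bounds -> FAIL
All cells valid: no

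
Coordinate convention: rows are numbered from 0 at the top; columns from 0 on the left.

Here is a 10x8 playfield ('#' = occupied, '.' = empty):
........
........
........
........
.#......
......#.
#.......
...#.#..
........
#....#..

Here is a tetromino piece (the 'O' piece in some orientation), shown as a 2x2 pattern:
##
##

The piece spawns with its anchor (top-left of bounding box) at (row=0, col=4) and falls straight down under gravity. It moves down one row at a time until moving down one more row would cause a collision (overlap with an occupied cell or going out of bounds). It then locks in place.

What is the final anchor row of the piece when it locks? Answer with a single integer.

Spawn at (row=0, col=4). Try each row:
  row 0: fits
  row 1: fits
  row 2: fits
  row 3: fits
  row 4: fits
  row 5: fits
  row 6: blocked -> lock at row 5

Answer: 5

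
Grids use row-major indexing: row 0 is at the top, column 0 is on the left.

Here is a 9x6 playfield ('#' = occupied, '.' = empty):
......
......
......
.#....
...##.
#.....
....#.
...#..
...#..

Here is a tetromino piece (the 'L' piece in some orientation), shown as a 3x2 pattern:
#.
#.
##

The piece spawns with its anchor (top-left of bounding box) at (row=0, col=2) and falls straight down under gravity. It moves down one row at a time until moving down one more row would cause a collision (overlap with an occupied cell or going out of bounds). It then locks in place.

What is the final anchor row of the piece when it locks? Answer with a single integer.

Spawn at (row=0, col=2). Try each row:
  row 0: fits
  row 1: fits
  row 2: blocked -> lock at row 1

Answer: 1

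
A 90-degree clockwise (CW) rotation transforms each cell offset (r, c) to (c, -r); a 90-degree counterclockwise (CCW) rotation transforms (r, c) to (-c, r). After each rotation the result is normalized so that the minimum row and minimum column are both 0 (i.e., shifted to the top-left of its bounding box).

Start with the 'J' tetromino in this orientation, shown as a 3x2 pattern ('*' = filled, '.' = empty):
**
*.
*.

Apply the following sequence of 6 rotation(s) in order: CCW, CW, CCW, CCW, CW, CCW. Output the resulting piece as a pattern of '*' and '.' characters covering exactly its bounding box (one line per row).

Start:
**
*.
*.
After rotation 1 (CCW):
*..
***
After rotation 2 (CW):
**
*.
*.
After rotation 3 (CCW):
*..
***
After rotation 4 (CCW):
.*
.*
**
After rotation 5 (CW):
*..
***
After rotation 6 (CCW):
.*
.*
**

Answer: .*
.*
**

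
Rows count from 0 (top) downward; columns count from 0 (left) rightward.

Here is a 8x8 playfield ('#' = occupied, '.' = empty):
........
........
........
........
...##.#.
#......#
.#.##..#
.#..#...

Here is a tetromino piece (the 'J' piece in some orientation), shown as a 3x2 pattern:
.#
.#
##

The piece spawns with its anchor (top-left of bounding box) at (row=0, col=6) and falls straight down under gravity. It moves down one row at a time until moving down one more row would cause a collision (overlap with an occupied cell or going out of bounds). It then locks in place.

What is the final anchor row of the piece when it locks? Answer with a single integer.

Spawn at (row=0, col=6). Try each row:
  row 0: fits
  row 1: fits
  row 2: blocked -> lock at row 1

Answer: 1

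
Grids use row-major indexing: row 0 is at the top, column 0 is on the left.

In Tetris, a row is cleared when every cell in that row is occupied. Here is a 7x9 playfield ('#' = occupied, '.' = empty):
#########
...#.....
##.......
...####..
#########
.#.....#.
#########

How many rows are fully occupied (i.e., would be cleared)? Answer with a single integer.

Answer: 3

Derivation:
Check each row:
  row 0: 0 empty cells -> FULL (clear)
  row 1: 8 empty cells -> not full
  row 2: 7 empty cells -> not full
  row 3: 5 empty cells -> not full
  row 4: 0 empty cells -> FULL (clear)
  row 5: 7 empty cells -> not full
  row 6: 0 empty cells -> FULL (clear)
Total rows cleared: 3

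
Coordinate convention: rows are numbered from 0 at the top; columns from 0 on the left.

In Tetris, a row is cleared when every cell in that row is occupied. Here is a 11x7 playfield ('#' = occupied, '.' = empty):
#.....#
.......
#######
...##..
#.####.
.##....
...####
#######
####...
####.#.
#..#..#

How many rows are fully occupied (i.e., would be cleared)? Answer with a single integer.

Check each row:
  row 0: 5 empty cells -> not full
  row 1: 7 empty cells -> not full
  row 2: 0 empty cells -> FULL (clear)
  row 3: 5 empty cells -> not full
  row 4: 2 empty cells -> not full
  row 5: 5 empty cells -> not full
  row 6: 3 empty cells -> not full
  row 7: 0 empty cells -> FULL (clear)
  row 8: 3 empty cells -> not full
  row 9: 2 empty cells -> not full
  row 10: 4 empty cells -> not full
Total rows cleared: 2

Answer: 2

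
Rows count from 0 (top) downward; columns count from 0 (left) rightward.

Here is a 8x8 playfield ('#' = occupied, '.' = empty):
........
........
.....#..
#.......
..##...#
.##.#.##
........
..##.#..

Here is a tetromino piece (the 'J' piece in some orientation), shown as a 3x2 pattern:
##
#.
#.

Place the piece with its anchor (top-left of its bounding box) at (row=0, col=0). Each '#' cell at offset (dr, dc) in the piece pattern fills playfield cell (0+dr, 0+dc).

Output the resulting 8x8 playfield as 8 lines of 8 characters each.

Answer: ##......
#.......
#....#..
#.......
..##...#
.##.#.##
........
..##.#..

Derivation:
Fill (0+0,0+0) = (0,0)
Fill (0+0,0+1) = (0,1)
Fill (0+1,0+0) = (1,0)
Fill (0+2,0+0) = (2,0)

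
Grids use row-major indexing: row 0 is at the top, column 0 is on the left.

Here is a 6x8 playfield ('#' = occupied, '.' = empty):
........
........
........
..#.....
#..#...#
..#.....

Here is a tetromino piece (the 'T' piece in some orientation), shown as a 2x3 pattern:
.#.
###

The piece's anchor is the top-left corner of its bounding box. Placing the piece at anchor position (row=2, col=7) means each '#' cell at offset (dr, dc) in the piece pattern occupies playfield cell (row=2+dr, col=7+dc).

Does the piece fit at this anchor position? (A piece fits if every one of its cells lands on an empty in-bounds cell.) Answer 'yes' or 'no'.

Check each piece cell at anchor (2, 7):
  offset (0,1) -> (2,8): out of bounds -> FAIL
  offset (1,0) -> (3,7): empty -> OK
  offset (1,1) -> (3,8): out of bounds -> FAIL
  offset (1,2) -> (3,9): out of bounds -> FAIL
All cells valid: no

Answer: no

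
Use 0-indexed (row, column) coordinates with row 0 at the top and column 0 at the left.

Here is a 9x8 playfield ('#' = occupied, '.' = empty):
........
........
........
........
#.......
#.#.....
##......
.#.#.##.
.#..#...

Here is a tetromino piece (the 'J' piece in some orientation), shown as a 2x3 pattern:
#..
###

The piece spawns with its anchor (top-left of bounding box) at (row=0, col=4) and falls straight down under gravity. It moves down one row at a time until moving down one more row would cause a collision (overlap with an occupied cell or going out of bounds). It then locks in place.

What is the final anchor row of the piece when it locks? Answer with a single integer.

Spawn at (row=0, col=4). Try each row:
  row 0: fits
  row 1: fits
  row 2: fits
  row 3: fits
  row 4: fits
  row 5: fits
  row 6: blocked -> lock at row 5

Answer: 5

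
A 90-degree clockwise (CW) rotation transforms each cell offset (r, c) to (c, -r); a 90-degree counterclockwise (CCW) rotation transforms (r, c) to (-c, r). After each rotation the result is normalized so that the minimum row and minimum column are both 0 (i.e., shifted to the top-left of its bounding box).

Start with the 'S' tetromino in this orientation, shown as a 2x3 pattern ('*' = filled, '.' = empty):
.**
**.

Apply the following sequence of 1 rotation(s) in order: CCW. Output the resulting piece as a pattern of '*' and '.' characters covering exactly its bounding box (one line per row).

Answer: *.
**
.*

Derivation:
Start:
.**
**.
After rotation 1 (CCW):
*.
**
.*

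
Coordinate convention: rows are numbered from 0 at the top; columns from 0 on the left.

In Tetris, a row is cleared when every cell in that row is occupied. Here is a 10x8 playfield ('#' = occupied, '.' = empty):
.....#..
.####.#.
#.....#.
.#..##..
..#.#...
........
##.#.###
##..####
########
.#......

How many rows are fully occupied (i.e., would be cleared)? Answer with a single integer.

Answer: 1

Derivation:
Check each row:
  row 0: 7 empty cells -> not full
  row 1: 3 empty cells -> not full
  row 2: 6 empty cells -> not full
  row 3: 5 empty cells -> not full
  row 4: 6 empty cells -> not full
  row 5: 8 empty cells -> not full
  row 6: 2 empty cells -> not full
  row 7: 2 empty cells -> not full
  row 8: 0 empty cells -> FULL (clear)
  row 9: 7 empty cells -> not full
Total rows cleared: 1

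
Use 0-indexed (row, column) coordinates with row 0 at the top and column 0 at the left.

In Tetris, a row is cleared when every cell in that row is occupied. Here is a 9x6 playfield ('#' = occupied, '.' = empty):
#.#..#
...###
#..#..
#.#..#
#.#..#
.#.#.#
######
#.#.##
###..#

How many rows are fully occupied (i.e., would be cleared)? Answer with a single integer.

Check each row:
  row 0: 3 empty cells -> not full
  row 1: 3 empty cells -> not full
  row 2: 4 empty cells -> not full
  row 3: 3 empty cells -> not full
  row 4: 3 empty cells -> not full
  row 5: 3 empty cells -> not full
  row 6: 0 empty cells -> FULL (clear)
  row 7: 2 empty cells -> not full
  row 8: 2 empty cells -> not full
Total rows cleared: 1

Answer: 1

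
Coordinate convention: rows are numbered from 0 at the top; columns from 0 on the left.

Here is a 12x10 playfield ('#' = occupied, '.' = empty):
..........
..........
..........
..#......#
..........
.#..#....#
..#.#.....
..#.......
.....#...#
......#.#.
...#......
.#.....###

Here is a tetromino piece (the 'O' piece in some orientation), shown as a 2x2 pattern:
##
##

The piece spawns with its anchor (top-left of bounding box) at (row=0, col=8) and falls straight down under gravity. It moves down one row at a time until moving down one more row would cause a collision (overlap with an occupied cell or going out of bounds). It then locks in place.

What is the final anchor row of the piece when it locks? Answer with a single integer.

Answer: 1

Derivation:
Spawn at (row=0, col=8). Try each row:
  row 0: fits
  row 1: fits
  row 2: blocked -> lock at row 1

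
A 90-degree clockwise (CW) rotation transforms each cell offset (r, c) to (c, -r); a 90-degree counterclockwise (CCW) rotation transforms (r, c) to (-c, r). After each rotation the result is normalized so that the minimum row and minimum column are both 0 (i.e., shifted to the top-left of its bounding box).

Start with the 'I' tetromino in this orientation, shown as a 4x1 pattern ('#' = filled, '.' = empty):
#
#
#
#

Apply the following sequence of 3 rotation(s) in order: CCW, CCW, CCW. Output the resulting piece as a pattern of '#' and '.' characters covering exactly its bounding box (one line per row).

Answer: ####

Derivation:
Start:
#
#
#
#
After rotation 1 (CCW):
####
After rotation 2 (CCW):
#
#
#
#
After rotation 3 (CCW):
####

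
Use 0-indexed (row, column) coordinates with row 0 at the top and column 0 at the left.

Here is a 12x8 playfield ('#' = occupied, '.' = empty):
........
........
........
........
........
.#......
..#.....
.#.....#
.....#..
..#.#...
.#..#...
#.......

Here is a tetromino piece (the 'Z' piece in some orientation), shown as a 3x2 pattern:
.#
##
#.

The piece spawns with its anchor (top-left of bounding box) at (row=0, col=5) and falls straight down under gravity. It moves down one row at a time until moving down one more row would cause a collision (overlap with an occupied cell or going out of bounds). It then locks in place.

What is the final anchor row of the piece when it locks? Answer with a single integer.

Answer: 5

Derivation:
Spawn at (row=0, col=5). Try each row:
  row 0: fits
  row 1: fits
  row 2: fits
  row 3: fits
  row 4: fits
  row 5: fits
  row 6: blocked -> lock at row 5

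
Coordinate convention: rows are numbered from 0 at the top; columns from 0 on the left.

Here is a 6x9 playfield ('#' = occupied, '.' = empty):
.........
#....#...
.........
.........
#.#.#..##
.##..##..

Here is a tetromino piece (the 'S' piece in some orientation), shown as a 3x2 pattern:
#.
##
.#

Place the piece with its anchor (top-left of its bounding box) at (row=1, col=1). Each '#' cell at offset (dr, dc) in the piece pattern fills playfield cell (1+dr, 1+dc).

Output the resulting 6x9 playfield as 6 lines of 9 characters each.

Answer: .........
##...#...
.##......
..#......
#.#.#..##
.##..##..

Derivation:
Fill (1+0,1+0) = (1,1)
Fill (1+1,1+0) = (2,1)
Fill (1+1,1+1) = (2,2)
Fill (1+2,1+1) = (3,2)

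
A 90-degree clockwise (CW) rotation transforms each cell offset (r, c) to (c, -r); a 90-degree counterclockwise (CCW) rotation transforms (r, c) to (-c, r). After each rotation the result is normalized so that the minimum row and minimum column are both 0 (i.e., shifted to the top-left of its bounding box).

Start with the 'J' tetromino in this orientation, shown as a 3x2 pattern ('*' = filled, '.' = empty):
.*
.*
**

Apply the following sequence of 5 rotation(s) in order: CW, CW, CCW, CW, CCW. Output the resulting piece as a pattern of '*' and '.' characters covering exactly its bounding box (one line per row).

Start:
.*
.*
**
After rotation 1 (CW):
*..
***
After rotation 2 (CW):
**
*.
*.
After rotation 3 (CCW):
*..
***
After rotation 4 (CW):
**
*.
*.
After rotation 5 (CCW):
*..
***

Answer: *..
***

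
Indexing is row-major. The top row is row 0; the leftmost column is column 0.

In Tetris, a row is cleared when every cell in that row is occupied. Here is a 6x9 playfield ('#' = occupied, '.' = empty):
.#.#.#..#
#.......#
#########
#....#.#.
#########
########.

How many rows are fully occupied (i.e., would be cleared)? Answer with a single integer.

Check each row:
  row 0: 5 empty cells -> not full
  row 1: 7 empty cells -> not full
  row 2: 0 empty cells -> FULL (clear)
  row 3: 6 empty cells -> not full
  row 4: 0 empty cells -> FULL (clear)
  row 5: 1 empty cell -> not full
Total rows cleared: 2

Answer: 2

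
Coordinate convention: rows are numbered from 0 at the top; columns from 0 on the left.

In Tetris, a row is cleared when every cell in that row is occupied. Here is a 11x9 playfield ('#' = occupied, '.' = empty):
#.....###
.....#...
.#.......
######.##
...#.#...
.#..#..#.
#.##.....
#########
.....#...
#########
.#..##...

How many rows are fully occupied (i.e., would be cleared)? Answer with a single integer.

Answer: 2

Derivation:
Check each row:
  row 0: 5 empty cells -> not full
  row 1: 8 empty cells -> not full
  row 2: 8 empty cells -> not full
  row 3: 1 empty cell -> not full
  row 4: 7 empty cells -> not full
  row 5: 6 empty cells -> not full
  row 6: 6 empty cells -> not full
  row 7: 0 empty cells -> FULL (clear)
  row 8: 8 empty cells -> not full
  row 9: 0 empty cells -> FULL (clear)
  row 10: 6 empty cells -> not full
Total rows cleared: 2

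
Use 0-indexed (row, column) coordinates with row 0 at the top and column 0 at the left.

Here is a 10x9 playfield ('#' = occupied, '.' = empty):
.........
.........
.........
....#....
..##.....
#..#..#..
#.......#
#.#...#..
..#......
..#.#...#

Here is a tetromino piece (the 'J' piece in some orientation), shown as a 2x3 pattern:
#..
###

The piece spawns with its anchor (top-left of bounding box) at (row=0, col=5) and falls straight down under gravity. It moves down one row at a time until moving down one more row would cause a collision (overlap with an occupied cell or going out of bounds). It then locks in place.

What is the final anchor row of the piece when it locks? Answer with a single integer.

Spawn at (row=0, col=5). Try each row:
  row 0: fits
  row 1: fits
  row 2: fits
  row 3: fits
  row 4: blocked -> lock at row 3

Answer: 3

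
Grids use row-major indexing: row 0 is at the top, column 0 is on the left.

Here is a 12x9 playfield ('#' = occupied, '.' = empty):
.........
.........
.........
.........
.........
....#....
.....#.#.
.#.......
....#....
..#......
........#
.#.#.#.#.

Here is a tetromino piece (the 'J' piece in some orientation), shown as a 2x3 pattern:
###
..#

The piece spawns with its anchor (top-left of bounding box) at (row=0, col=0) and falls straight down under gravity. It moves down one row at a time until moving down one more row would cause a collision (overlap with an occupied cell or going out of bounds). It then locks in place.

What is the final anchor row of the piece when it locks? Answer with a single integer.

Answer: 6

Derivation:
Spawn at (row=0, col=0). Try each row:
  row 0: fits
  row 1: fits
  row 2: fits
  row 3: fits
  row 4: fits
  row 5: fits
  row 6: fits
  row 7: blocked -> lock at row 6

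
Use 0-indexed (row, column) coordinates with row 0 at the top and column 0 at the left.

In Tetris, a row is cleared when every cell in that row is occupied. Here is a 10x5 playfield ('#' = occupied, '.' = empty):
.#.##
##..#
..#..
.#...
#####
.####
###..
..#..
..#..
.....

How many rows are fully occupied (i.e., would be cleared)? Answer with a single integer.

Answer: 1

Derivation:
Check each row:
  row 0: 2 empty cells -> not full
  row 1: 2 empty cells -> not full
  row 2: 4 empty cells -> not full
  row 3: 4 empty cells -> not full
  row 4: 0 empty cells -> FULL (clear)
  row 5: 1 empty cell -> not full
  row 6: 2 empty cells -> not full
  row 7: 4 empty cells -> not full
  row 8: 4 empty cells -> not full
  row 9: 5 empty cells -> not full
Total rows cleared: 1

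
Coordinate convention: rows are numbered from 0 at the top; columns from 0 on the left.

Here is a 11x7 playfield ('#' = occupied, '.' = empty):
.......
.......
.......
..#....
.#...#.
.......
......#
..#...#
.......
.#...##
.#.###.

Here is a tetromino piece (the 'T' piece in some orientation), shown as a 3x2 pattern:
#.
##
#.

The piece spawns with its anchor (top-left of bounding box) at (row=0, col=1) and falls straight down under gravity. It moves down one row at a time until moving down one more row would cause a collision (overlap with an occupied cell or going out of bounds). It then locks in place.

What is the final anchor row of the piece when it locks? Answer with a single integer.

Spawn at (row=0, col=1). Try each row:
  row 0: fits
  row 1: fits
  row 2: blocked -> lock at row 1

Answer: 1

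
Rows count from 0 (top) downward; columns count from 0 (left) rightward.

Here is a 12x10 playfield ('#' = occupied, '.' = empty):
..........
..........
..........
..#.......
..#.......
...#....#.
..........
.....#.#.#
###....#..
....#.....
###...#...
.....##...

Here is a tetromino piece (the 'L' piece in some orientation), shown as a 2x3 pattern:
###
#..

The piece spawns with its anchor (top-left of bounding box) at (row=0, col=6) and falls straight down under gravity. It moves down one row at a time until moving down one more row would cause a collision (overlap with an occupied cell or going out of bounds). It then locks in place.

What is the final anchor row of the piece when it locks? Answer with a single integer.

Answer: 4

Derivation:
Spawn at (row=0, col=6). Try each row:
  row 0: fits
  row 1: fits
  row 2: fits
  row 3: fits
  row 4: fits
  row 5: blocked -> lock at row 4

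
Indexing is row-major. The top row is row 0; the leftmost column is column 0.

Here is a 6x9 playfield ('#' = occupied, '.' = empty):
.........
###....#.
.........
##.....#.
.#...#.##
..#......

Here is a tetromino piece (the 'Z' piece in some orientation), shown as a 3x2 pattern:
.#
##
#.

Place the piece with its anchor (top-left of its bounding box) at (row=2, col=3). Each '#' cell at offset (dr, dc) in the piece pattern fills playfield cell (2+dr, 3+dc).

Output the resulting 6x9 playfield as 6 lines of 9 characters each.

Fill (2+0,3+1) = (2,4)
Fill (2+1,3+0) = (3,3)
Fill (2+1,3+1) = (3,4)
Fill (2+2,3+0) = (4,3)

Answer: .........
###....#.
....#....
##.##..#.
.#.#.#.##
..#......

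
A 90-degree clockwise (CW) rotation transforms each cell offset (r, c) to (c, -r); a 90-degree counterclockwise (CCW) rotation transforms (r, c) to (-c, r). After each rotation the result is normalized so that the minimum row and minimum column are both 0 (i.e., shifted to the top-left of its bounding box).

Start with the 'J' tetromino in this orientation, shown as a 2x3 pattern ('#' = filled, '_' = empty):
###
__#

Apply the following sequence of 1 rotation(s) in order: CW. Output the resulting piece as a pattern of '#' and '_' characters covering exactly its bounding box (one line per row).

Answer: _#
_#
##

Derivation:
Start:
###
__#
After rotation 1 (CW):
_#
_#
##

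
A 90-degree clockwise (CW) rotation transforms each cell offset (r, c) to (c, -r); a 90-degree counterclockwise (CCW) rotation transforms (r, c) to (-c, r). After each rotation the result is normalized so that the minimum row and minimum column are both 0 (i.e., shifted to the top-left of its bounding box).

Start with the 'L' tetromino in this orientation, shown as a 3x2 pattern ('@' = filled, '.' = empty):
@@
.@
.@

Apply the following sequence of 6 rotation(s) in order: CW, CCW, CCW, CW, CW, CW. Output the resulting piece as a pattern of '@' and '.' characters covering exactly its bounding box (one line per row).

Start:
@@
.@
.@
After rotation 1 (CW):
..@
@@@
After rotation 2 (CCW):
@@
.@
.@
After rotation 3 (CCW):
@@@
@..
After rotation 4 (CW):
@@
.@
.@
After rotation 5 (CW):
..@
@@@
After rotation 6 (CW):
@.
@.
@@

Answer: @.
@.
@@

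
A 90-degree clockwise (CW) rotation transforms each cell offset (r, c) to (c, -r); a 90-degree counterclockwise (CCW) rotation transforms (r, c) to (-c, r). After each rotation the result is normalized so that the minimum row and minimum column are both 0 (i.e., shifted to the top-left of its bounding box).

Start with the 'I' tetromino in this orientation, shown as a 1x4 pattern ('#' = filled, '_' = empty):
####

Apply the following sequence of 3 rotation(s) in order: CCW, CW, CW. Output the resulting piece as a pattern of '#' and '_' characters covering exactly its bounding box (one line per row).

Answer: #
#
#
#

Derivation:
Start:
####
After rotation 1 (CCW):
#
#
#
#
After rotation 2 (CW):
####
After rotation 3 (CW):
#
#
#
#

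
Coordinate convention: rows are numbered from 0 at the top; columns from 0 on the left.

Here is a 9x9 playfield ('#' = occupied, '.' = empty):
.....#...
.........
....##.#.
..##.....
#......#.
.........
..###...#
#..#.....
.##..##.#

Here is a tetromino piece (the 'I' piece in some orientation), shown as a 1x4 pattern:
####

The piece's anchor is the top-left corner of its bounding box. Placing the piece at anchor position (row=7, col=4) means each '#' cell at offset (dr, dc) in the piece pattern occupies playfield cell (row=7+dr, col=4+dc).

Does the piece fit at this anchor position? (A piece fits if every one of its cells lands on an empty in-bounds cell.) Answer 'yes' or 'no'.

Check each piece cell at anchor (7, 4):
  offset (0,0) -> (7,4): empty -> OK
  offset (0,1) -> (7,5): empty -> OK
  offset (0,2) -> (7,6): empty -> OK
  offset (0,3) -> (7,7): empty -> OK
All cells valid: yes

Answer: yes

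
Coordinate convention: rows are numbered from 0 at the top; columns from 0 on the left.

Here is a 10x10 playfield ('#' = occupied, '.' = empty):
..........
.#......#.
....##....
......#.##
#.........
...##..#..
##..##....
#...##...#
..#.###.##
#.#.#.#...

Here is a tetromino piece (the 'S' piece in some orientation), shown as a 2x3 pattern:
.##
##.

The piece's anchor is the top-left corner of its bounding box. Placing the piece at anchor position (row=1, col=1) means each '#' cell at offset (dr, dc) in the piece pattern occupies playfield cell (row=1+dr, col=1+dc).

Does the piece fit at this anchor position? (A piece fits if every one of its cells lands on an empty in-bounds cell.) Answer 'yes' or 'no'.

Check each piece cell at anchor (1, 1):
  offset (0,1) -> (1,2): empty -> OK
  offset (0,2) -> (1,3): empty -> OK
  offset (1,0) -> (2,1): empty -> OK
  offset (1,1) -> (2,2): empty -> OK
All cells valid: yes

Answer: yes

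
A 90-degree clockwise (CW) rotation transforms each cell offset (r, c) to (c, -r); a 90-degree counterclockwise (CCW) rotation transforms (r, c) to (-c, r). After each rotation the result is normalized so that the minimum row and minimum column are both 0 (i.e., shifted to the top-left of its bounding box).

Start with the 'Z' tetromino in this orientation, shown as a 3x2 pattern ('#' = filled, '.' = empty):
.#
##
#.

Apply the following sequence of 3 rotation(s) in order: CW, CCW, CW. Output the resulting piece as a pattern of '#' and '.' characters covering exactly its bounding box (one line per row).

Answer: ##.
.##

Derivation:
Start:
.#
##
#.
After rotation 1 (CW):
##.
.##
After rotation 2 (CCW):
.#
##
#.
After rotation 3 (CW):
##.
.##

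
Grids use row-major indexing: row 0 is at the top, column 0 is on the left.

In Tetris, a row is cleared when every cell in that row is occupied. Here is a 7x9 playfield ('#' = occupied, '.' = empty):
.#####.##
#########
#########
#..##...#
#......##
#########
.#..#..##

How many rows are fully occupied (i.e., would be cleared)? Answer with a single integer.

Check each row:
  row 0: 2 empty cells -> not full
  row 1: 0 empty cells -> FULL (clear)
  row 2: 0 empty cells -> FULL (clear)
  row 3: 5 empty cells -> not full
  row 4: 6 empty cells -> not full
  row 5: 0 empty cells -> FULL (clear)
  row 6: 5 empty cells -> not full
Total rows cleared: 3

Answer: 3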